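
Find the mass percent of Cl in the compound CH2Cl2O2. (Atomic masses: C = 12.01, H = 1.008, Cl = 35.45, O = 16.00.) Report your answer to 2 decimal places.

60.64%

Molar mass = 1(12.01) + 2(1.008) + 2(35.45) + 2(16.00) = 116.926 g/mol
Mass of Cl per mole = 2 × 35.45 = 70.900 g
% Cl = 70.900 / 116.926 × 100 = 60.64%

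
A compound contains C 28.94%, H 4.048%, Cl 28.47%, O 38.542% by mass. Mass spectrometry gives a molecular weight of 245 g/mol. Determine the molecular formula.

Assume 100 g: 28.94 g C, 4.048 g H, 28.47 g Cl, 38.542 g O.
Moles — C: 28.94 / 12.01 = 2.41 mol; H: 4.048 / 1.008 = 4.016 mol; Cl: 28.47 / 35.45 = 0.8031 mol; O: 38.542 / 16.00 = 2.409 mol
Smallest is Cl at 0.8031 mol; normalising gives C 3.000, H 5.000, Cl 1.000, O 2.999
Ratio ≈ 3:5:1:3, so the empirical formula is C3H5ClO3
Empirical-formula mass = 124.52 g/mol
n = 245 / 124.52 = 1.97 ≈ 2
Molecular formula = (C3H5ClO3)×2 = C6H10Cl2O6

C6H10Cl2O6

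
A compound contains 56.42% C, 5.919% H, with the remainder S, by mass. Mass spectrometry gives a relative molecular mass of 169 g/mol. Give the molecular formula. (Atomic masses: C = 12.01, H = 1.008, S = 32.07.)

C8H10S2

Assume 100 g: 56.42 g C, 5.919 g H, 37.661 g S.
n(C) = 56.42/12.01 = 4.698, n(H) = 5.919/1.008 = 5.872, n(S) = 37.661/32.07 = 1.174
Ratios (÷ 1.174): C 4.000, H 5.000, S 1.000
→ C4H5S
Empirical-formula mass = 85.15 g/mol
n = 169 / 85.15 = 1.98 ≈ 2
Molecular formula = (C4H5S)×2 = C8H10S2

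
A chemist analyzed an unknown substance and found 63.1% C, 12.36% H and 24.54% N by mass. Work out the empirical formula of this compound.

C3H7N

Assume 100 g: 63.1 g C, 12.36 g H, 24.54 g N.
n(C) = 63.1/12.01 = 5.254, n(H) = 12.36/1.008 = 12.26, n(N) = 24.54/14.01 = 1.752
Ratios (÷ 1.752): C 3.000, H 7.000, N 1.000
Ratio ≈ 3:7:1, so the empirical formula is C3H7N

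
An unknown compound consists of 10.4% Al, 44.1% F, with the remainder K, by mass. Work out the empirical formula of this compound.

AlF6K3

Assume 100 g: 10.4 g Al, 44.1 g F, 45.5 g K.
Al: 10.4 g ÷ 26.98 g/mol = 0.3855 mol
F: 44.1 g ÷ 19.00 g/mol = 2.321 mol
K: 45.5 g ÷ 39.10 g/mol = 1.164 mol
Ratios (÷ 0.3855): Al 1.000, F 6.021, K 3.019
≈ 1:6:3 → AlF6K3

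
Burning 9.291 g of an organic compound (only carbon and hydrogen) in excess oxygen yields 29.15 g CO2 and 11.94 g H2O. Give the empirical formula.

mol C = 29.15 / 44.01 = 0.6623; mass C = 0.6623 × 12.01 = 7.955 g
mol H = 2 × (11.94 / 18.02) = 1.325; mass H = 1.325 × 1.008 = 1.336 g
Ratios (÷ 0.6623): C 1.000, H 2.001
Ratio ≈ 1:2, so the empirical formula is CH2

CH2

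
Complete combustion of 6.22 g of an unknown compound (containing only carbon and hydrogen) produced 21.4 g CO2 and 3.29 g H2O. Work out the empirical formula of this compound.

mol C = 21.4 / 44.01 = 0.4863; mass C = 0.4863 × 12.01 = 5.840 g
mol H = 2 × (3.29 / 18.02) = 0.3651; mass H = 0.3651 × 1.008 = 0.3681 g
Smallest is H at 0.3651 mol; normalising gives C 1.332, H 1.000
Scaling by 3: C 3.99, H 3.00 → C4H3

C4H3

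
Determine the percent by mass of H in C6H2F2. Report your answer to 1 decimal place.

Molar mass = 6(12.01) + 2(1.008) + 2(19.00) = 112.076 g/mol
Mass of H per mole = 2 × 1.008 = 2.016 g
% H = 2.016 / 112.076 × 100 = 1.8%

1.8%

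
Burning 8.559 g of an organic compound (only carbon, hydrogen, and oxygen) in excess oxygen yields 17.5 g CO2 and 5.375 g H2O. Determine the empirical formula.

mol C = 17.5 / 44.01 = 0.3976; mass C = 0.3976 × 12.01 = 4.776 g
mol H = 2 × (5.375 / 18.02) = 0.5966; mass H = 0.5966 × 1.008 = 0.6013 g
mass O = 8.559 − (5.377) = 3.182 g → mol O = 0.1989
Divide by the smallest (0.1989 mol O): C 1.999, H 3.000, O 1.000
Ratio ≈ 2:3:1, so the empirical formula is C2H3O

C2H3O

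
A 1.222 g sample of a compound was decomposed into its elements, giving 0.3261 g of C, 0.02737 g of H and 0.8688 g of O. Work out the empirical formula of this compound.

CHO2

Moles — C: 0.3261 / 12.01 = 0.02715 mol; H: 0.02737 / 1.008 = 0.02715 mol; O: 0.8688 / 16.00 = 0.0543 mol
Ratios (÷ 0.02715): C 1.000, H 1.000, O 2.000
→ CHO2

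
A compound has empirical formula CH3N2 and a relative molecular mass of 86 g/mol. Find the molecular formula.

Empirical-formula mass = 43.05 g/mol
n = 86 / 43.05 = 2.00 ≈ 2
Molecular formula = (CH3N2)2 = C2H6N4

C2H6N4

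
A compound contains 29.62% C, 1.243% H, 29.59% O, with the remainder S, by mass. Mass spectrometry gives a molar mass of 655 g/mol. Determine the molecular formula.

Assume 100 g: 29.62 g C, 1.243 g H, 29.59 g O, 39.547 g S.
n(C) = 29.62/12.01 = 2.466, n(H) = 1.243/1.008 = 1.233, n(O) = 29.59/16.00 = 1.849, n(S) = 39.547/32.07 = 1.233
Smallest is H at 1.233 mol; normalising gives C 2.000, H 1.000, O 1.500, S 1.000
Multiply by 2: C 4.00, H 2.00, O 3.00, S 2.00 → C4H2O3S2
Empirical-formula mass = 162.20 g/mol
n = 655 / 162.20 = 4.04 ≈ 4
Molecular formula = (C4H2O3S2)×4 = C16H8O12S8

C16H8O12S8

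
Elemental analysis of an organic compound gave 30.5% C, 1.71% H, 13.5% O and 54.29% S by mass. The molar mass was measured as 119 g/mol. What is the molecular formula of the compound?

Assume 100 g: 30.5 g C, 1.71 g H, 13.5 g O, 54.29 g S.
Moles — C: 30.5 / 12.01 = 2.54 mol; H: 1.71 / 1.008 = 1.696 mol; O: 13.5 / 16.00 = 0.8438 mol; S: 54.29 / 32.07 = 1.693 mol
Divide by the smallest (0.8438 mol O): C 3.010, H 2.011, O 1.000, S 2.006
→ C3H2OS2
Empirical-formula mass = 118.19 g/mol
n = 119 / 118.19 = 1.01 ≈ 1
Molecular formula = empirical formula = C3H2OS2

C3H2OS2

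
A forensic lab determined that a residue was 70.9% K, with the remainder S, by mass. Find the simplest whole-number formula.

K2S

Assume 100 g: 70.9 g K, 29.1 g S.
Moles — K: 70.9 / 39.10 = 1.813 mol; S: 29.1 / 32.07 = 0.9074 mol
Smallest is S at 0.9074 mol; normalising gives K 1.998, S 1.000
≈ 2:1 → K2S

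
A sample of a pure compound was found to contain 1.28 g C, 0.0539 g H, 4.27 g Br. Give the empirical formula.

Moles — C: 1.28 / 12.01 = 0.1066 mol; H: 0.0539 / 1.008 = 0.05347 mol; Br: 4.27 / 79.90 = 0.05344 mol
Ratios (÷ 0.05344): C 1.994, H 1.001, Br 1.000
Ratio ≈ 2:1:1, so the empirical formula is C2HBr

C2HBr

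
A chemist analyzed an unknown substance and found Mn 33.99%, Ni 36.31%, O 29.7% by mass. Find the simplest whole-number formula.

MnNiO3

Assume 100 g: 33.99 g Mn, 36.31 g Ni, 29.7 g O.
Moles — Mn: 33.99 / 54.94 = 0.6187 mol; Ni: 36.31 / 58.69 = 0.6187 mol; O: 29.7 / 16.00 = 1.856 mol
Divide by the smallest (0.6187 mol Ni): Mn 1.000, Ni 1.000, O 3.000
→ MnNiO3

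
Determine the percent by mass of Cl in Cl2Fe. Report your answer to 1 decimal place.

Molar mass = 2(35.45) + 1(55.85) = 126.750 g/mol
Mass of Cl per mole = 2 × 35.45 = 70.900 g
% Cl = 70.900 / 126.750 × 100 = 55.9%

55.9%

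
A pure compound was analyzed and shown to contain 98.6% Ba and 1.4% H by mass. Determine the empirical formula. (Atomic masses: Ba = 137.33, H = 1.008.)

Assume 100 g: 98.6 g Ba, 1.4 g H.
n(Ba) = 98.6/137.33 = 0.718, n(H) = 1.4/1.008 = 1.389
Smallest is Ba at 0.718 mol; normalising gives Ba 1.000, H 1.934
Ratio ≈ 1:2, so the empirical formula is BaH2

BaH2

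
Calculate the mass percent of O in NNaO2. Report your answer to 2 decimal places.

46.38%

Molar mass = 1(14.01) + 1(22.99) + 2(16.00) = 69.000 g/mol
Mass of O per mole = 2 × 16.00 = 32.000 g
% O = 32.000 / 69.000 × 100 = 46.38%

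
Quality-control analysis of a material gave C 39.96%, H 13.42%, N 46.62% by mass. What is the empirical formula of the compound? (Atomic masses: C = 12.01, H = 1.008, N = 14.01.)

Assume 100 g: 39.96 g C, 13.42 g H, 46.62 g N.
C: 39.96 g ÷ 12.01 g/mol = 3.327 mol
H: 13.42 g ÷ 1.008 g/mol = 13.31 mol
N: 46.62 g ÷ 14.01 g/mol = 3.328 mol
Divide by the smallest (3.327 mol C): C 1.000, H 4.001, N 1.000
→ CH4N

CH4N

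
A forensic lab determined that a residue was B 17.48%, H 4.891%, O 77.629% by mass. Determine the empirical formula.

Assume 100 g: 17.48 g B, 4.891 g H, 77.629 g O.
Moles — B: 17.48 / 10.81 = 1.617 mol; H: 4.891 / 1.008 = 4.852 mol; O: 77.629 / 16.00 = 4.852 mol
Divide by the smallest (1.617 mol B): B 1.000, H 3.001, O 3.000
→ BH3O3

BH3O3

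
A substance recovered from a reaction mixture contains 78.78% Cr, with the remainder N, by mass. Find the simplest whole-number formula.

CrN

Assume 100 g: 78.78 g Cr, 21.22 g N.
Cr: 78.78 g ÷ 52.00 g/mol = 1.515 mol
N: 21.22 g ÷ 14.01 g/mol = 1.515 mol
Smallest is N at 1.515 mol; normalising gives Cr 1.000, N 1.000
→ CrN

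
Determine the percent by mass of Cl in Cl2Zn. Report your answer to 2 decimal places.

52.03%

Molar mass = 2(35.45) + 1(65.38) = 136.280 g/mol
Mass of Cl per mole = 2 × 35.45 = 70.900 g
% Cl = 70.900 / 136.280 × 100 = 52.03%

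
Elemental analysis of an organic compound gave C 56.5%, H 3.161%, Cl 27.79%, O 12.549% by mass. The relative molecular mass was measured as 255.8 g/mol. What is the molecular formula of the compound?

Assume 100 g: 56.5 g C, 3.161 g H, 27.79 g Cl, 12.549 g O.
C: 56.5 g ÷ 12.01 g/mol = 4.704 mol
H: 3.161 g ÷ 1.008 g/mol = 3.136 mol
Cl: 27.79 g ÷ 35.45 g/mol = 0.7839 mol
O: 12.549 g ÷ 16.00 g/mol = 0.7843 mol
Divide by the smallest (0.7839 mol Cl): C 6.001, H 4.000, Cl 1.000, O 1.000
→ C6H4ClO
Empirical-formula mass = 127.54 g/mol
n = 255.8 / 127.54 = 2.01 ≈ 2
Molecular formula = (C6H4ClO)×2 = C12H8Cl2O2

C12H8Cl2O2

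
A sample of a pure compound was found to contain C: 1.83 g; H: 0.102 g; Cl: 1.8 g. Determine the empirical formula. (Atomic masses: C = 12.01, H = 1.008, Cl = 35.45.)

C3H2Cl

Moles — C: 1.83 / 12.01 = 0.1524 mol; H: 0.102 / 1.008 = 0.1012 mol; Cl: 1.8 / 35.45 = 0.05078 mol
Divide by the smallest (0.05078 mol Cl): C 3.001, H 1.993, Cl 1.000
Ratio ≈ 3:2:1, so the empirical formula is C3H2Cl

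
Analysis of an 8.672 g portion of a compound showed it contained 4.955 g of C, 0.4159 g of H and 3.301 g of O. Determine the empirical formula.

Moles — C: 4.955 / 12.01 = 0.4126 mol; H: 0.4159 / 1.008 = 0.4126 mol; O: 3.301 / 16.00 = 0.2063 mol
Divide by the smallest (0.2063 mol O): C 2.000, H 2.000, O 1.000
≈ 2:2:1 → C2H2O

C2H2O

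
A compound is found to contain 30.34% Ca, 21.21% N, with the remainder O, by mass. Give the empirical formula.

CaN2O4

Assume 100 g: 30.34 g Ca, 21.21 g N, 48.45 g O.
n(Ca) = 30.34/40.08 = 0.757, n(N) = 21.21/14.01 = 1.514, n(O) = 48.45/16.00 = 3.028
Smallest is Ca at 0.757 mol; normalising gives Ca 1.000, N 2.000, O 4.000
→ CaN2O4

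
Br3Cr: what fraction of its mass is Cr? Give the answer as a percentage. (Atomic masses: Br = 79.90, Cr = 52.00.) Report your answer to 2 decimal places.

17.83%

Molar mass = 3(79.90) + 1(52.00) = 291.700 g/mol
Mass of Cr per mole = 1 × 52.00 = 52.000 g
% Cr = 52.000 / 291.700 × 100 = 17.83%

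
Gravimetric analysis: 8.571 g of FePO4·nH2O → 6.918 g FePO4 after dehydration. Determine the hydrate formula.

FePO4·2H2O

Mass of water lost = 8.571 − 6.918 = 1.653 g → 1.653 / 18.02 = 0.09173 mol H2O
Molar mass of FePO4 = 150.82 g/mol → mol FePO4 = 6.918 / 150.82 = 0.04587
n = 0.09173 / 0.04587 = 2.00 ≈ 2 → FePO4·2H2O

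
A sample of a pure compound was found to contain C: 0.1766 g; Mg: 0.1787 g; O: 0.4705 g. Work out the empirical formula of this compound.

C2MgO4

Moles — C: 0.1766 / 12.01 = 0.0147 mol; Mg: 0.1787 / 24.31 = 0.007351 mol; O: 0.4705 / 16.00 = 0.02941 mol
Ratios (÷ 0.007351): C 2.000, Mg 1.000, O 4.000
→ C2MgO4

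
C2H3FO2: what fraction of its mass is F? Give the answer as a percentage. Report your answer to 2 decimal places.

24.35%

Molar mass = 2(12.01) + 3(1.008) + 1(19.00) + 2(16.00) = 78.044 g/mol
Mass of F per mole = 1 × 19.00 = 19.000 g
% F = 19.000 / 78.044 × 100 = 24.35%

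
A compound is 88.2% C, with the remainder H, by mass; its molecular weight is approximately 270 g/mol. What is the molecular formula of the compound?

Assume 100 g: 88.2 g C, 11.8 g H.
n(C) = 88.2/12.01 = 7.344, n(H) = 11.8/1.008 = 11.71
Smallest is C at 7.344 mol; normalising gives C 1.000, H 1.594
Scaling by 5: C 5.00, H 7.97 → C5H8
Empirical-formula mass = 68.11 g/mol
n = 270 / 68.11 = 3.96 ≈ 4
Molecular formula = (C5H8)×4 = C20H32

C20H32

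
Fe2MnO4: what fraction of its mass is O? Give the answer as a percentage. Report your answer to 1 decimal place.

Molar mass = 2(55.85) + 1(54.94) + 4(16.00) = 230.640 g/mol
Mass of O per mole = 4 × 16.00 = 64.000 g
% O = 64.000 / 230.640 × 100 = 27.7%

27.7%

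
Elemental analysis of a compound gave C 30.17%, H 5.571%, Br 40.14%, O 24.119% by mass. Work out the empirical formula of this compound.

Assume 100 g: 30.17 g C, 5.571 g H, 40.14 g Br, 24.119 g O.
Moles — C: 30.17 / 12.01 = 2.512 mol; H: 5.571 / 1.008 = 5.527 mol; Br: 40.14 / 79.90 = 0.5024 mol; O: 24.119 / 16.00 = 1.507 mol
Divide by the smallest (0.5024 mol Br): C 5.000, H 11.001, Br 1.000, O 3.001
Ratio ≈ 5:11:1:3, so the empirical formula is C5H11BrO3

C5H11BrO3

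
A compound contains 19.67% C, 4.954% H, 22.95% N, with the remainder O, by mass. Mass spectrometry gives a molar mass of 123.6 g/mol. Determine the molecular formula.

C2H6N2O4

Assume 100 g: 19.67 g C, 4.954 g H, 22.95 g N, 52.426 g O.
Moles — C: 19.67 / 12.01 = 1.638 mol; H: 4.954 / 1.008 = 4.915 mol; N: 22.95 / 14.01 = 1.638 mol; O: 52.426 / 16.00 = 3.277 mol
Ratios (÷ 1.638): C 1.000, H 3.001, N 1.000, O 2.001
→ CH3NO2
Empirical-formula mass = 61.04 g/mol
n = 123.6 / 61.04 = 2.02 ≈ 2
Molecular formula = (CH3NO2)×2 = C2H6N2O4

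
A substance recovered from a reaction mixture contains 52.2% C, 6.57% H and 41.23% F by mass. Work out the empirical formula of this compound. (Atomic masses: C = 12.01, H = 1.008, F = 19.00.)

Assume 100 g: 52.2 g C, 6.57 g H, 41.23 g F.
n(C) = 52.2/12.01 = 4.346, n(H) = 6.57/1.008 = 6.518, n(F) = 41.23/19.00 = 2.17
Divide by the smallest (2.17 mol F): C 2.003, H 3.004, F 1.000
≈ 2:3:1 → C2H3F

C2H3F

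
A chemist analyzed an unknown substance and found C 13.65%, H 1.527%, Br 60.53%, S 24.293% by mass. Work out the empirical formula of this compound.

Assume 100 g: 13.65 g C, 1.527 g H, 60.53 g Br, 24.293 g S.
C: 13.65 g ÷ 12.01 g/mol = 1.137 mol
H: 1.527 g ÷ 1.008 g/mol = 1.515 mol
Br: 60.53 g ÷ 79.90 g/mol = 0.7576 mol
S: 24.293 g ÷ 32.07 g/mol = 0.7575 mol
Smallest is S at 0.7575 mol; normalising gives C 1.500, H 2.000, Br 1.000, S 1.000
Multiply by 2: C 3.00, H 4.00, Br 2.00, S 2.00 → C3H4Br2S2

C3H4Br2S2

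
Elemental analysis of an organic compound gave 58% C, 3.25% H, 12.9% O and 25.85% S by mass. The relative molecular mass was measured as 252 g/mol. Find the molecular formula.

Assume 100 g: 58 g C, 3.25 g H, 12.9 g O, 25.85 g S.
Moles — C: 58 / 12.01 = 4.829 mol; H: 3.25 / 1.008 = 3.224 mol; O: 12.9 / 16.00 = 0.8063 mol; S: 25.85 / 32.07 = 0.806 mol
Divide by the smallest (0.806 mol S): C 5.991, H 4.000, O 1.000, S 1.000
→ C6H4OS
Empirical-formula mass = 124.16 g/mol
n = 252 / 124.16 = 2.03 ≈ 2
Molecular formula = (C6H4OS)×2 = C12H8O2S2

C12H8O2S2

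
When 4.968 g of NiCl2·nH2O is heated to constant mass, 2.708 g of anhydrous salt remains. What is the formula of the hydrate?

Mass of water lost = 4.968 − 2.708 = 2.26 g → 2.26 / 18.02 = 0.1254 mol H2O
Molar mass of NiCl2 = 129.59 g/mol → mol NiCl2 = 2.708 / 129.59 = 0.0209
n = 0.1254 / 0.0209 = 6.00 ≈ 6 → NiCl2·6H2O

NiCl2·6H2O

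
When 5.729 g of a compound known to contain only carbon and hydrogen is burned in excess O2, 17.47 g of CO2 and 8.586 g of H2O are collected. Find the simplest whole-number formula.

mol C = 17.47 / 44.01 = 0.3970; mass C = 0.3970 × 12.01 = 4.767 g
mol H = 2 × (8.586 / 18.02) = 0.9529; mass H = 0.9529 × 1.008 = 0.9606 g
Smallest is C at 0.397 mol; normalising gives C 1.000, H 2.401
Multiply by 5: C 5.00, H 12.00 → C5H12

C5H12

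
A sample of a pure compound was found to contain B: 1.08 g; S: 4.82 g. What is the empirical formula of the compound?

B2S3

Moles — B: 1.08 / 10.81 = 0.09991 mol; S: 4.82 / 32.07 = 0.1503 mol
Divide by the smallest (0.09991 mol B): B 1.000, S 1.504
Scaling by 2: B 2.00, S 3.01 → B2S3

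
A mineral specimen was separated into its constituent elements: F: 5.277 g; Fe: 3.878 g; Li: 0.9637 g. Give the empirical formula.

n(F) = 5.277/19.00 = 0.2777, n(Fe) = 3.878/55.85 = 0.06944, n(Li) = 0.9637/6.94 = 0.1389
Ratios (÷ 0.06944): F 4.000, Fe 1.000, Li 2.000
Ratio ≈ 4:1:2, so the empirical formula is F4FeLi2

F4FeLi2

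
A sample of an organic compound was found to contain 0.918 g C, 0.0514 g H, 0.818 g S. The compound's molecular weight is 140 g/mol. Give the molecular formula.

C6H4S2

C: 0.918 g ÷ 12.01 g/mol = 0.07644 mol
H: 0.0514 g ÷ 1.008 g/mol = 0.05099 mol
S: 0.818 g ÷ 32.07 g/mol = 0.02551 mol
Smallest is S at 0.02551 mol; normalising gives C 2.997, H 1.999, S 1.000
≈ 3:2:1 → C3H2S
Empirical-formula mass = 70.12 g/mol
n = 140 / 70.12 = 2.00 ≈ 2
Molecular formula = (C3H2S)×2 = C6H4S2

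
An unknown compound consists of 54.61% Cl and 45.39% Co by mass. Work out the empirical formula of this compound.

Cl2Co

Assume 100 g: 54.61 g Cl, 45.39 g Co.
Moles — Cl: 54.61 / 35.45 = 1.54 mol; Co: 45.39 / 58.93 = 0.7702 mol
Divide by the smallest (0.7702 mol Co): Cl 2.000, Co 1.000
→ Cl2Co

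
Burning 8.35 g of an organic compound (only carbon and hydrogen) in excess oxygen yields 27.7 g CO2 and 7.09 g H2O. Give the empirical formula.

mol C = 27.7 / 44.01 = 0.6294; mass C = 0.6294 × 12.01 = 7.559 g
mol H = 2 × (7.09 / 18.02) = 0.7869; mass H = 0.7869 × 1.008 = 0.7932 g
Divide by the smallest (0.6294 mol C): C 1.000, H 1.250
Scaling by 4: C 4.00, H 5.00 → C4H5

C4H5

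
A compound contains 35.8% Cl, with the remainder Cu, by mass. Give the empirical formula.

Assume 100 g: 35.8 g Cl, 64.2 g Cu.
Moles — Cl: 35.8 / 35.45 = 1.01 mol; Cu: 64.2 / 63.55 = 1.01 mol
Smallest is Cl at 1.01 mol; normalising gives Cl 1.000, Cu 1.000
→ ClCu

ClCu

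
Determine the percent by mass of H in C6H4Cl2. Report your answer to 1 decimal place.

2.7%

Molar mass = 6(12.01) + 4(1.008) + 2(35.45) = 146.992 g/mol
Mass of H per mole = 4 × 1.008 = 4.032 g
% H = 4.032 / 146.992 × 100 = 2.7%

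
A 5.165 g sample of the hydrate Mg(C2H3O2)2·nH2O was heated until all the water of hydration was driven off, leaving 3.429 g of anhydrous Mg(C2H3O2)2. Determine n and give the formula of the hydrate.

Mass of water lost = 5.165 − 3.429 = 1.736 g → 1.736 / 18.02 = 0.09634 mol H2O
Molar mass of Mg(C2H3O2)2 = 142.40 g/mol → mol Mg(C2H3O2)2 = 3.429 / 142.40 = 0.02408
n = 0.09634 / 0.02408 = 4.00 ≈ 4 → Mg(C2H3O2)2·4H2O

Mg(C2H3O2)2·4H2O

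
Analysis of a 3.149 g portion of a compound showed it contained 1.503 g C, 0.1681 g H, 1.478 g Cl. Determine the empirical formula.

Moles — C: 1.503 / 12.01 = 0.1251 mol; H: 0.1681 / 1.008 = 0.1668 mol; Cl: 1.478 / 35.45 = 0.04169 mol
Ratios (÷ 0.04169): C 3.002, H 4.000, Cl 1.000
→ C3H4Cl

C3H4Cl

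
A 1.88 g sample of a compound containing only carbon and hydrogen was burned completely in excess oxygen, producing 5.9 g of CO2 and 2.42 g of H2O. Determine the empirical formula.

mol C = 5.9 / 44.01 = 0.1341; mass C = 0.1341 × 12.01 = 1.610 g
mol H = 2 × (2.42 / 18.02) = 0.2686; mass H = 0.2686 × 1.008 = 0.2707 g
Smallest is C at 0.1341 mol; normalising gives C 1.000, H 2.004
≈ 1:2 → CH2

CH2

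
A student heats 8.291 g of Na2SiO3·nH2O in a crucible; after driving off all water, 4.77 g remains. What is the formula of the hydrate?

Na2SiO3·5H2O

Mass of water lost = 8.291 − 4.77 = 3.521 g → 3.521 / 18.02 = 0.1954 mol H2O
Molar mass of Na2SiO3 = 122.07 g/mol → mol Na2SiO3 = 4.77 / 122.07 = 0.03908
n = 0.1954 / 0.03908 = 5.00 ≈ 5 → Na2SiO3·5H2O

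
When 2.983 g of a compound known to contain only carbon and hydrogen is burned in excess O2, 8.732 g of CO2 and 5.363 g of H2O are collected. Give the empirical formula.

mol C = 8.732 / 44.01 = 0.1984; mass C = 0.1984 × 12.01 = 2.383 g
mol H = 2 × (5.363 / 18.02) = 0.5952; mass H = 0.5952 × 1.008 = 0.6000 g
Ratios (÷ 0.1984): C 1.000, H 3.000
→ CH3

CH3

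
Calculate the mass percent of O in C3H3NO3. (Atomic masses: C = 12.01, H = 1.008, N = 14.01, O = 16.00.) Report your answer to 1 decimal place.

Molar mass = 3(12.01) + 3(1.008) + 1(14.01) + 3(16.00) = 101.064 g/mol
Mass of O per mole = 3 × 16.00 = 48.000 g
% O = 48.000 / 101.064 × 100 = 47.5%

47.5%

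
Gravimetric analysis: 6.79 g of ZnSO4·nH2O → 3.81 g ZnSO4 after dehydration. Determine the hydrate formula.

Mass of water lost = 6.79 − 3.81 = 2.98 g → 2.98 / 18.02 = 0.1654 mol H2O
Molar mass of ZnSO4 = 161.45 g/mol → mol ZnSO4 = 3.81 / 161.45 = 0.0236
n = 0.1654 / 0.0236 = 7.01 ≈ 7 → ZnSO4·7H2O

ZnSO4·7H2O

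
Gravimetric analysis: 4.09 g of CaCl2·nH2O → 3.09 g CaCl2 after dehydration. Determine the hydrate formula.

CaCl2·2H2O

Mass of water lost = 4.09 − 3.09 = 1 g → 1 / 18.02 = 0.05549 mol H2O
Molar mass of CaCl2 = 110.98 g/mol → mol CaCl2 = 3.09 / 110.98 = 0.02784
n = 0.05549 / 0.02784 = 1.99 ≈ 2 → CaCl2·2H2O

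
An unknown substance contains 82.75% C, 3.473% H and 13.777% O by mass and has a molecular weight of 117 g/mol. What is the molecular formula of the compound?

C8H4O

Assume 100 g: 82.75 g C, 3.473 g H, 13.777 g O.
C: 82.75 g ÷ 12.01 g/mol = 6.89 mol
H: 3.473 g ÷ 1.008 g/mol = 3.445 mol
O: 13.777 g ÷ 16.00 g/mol = 0.8611 mol
Smallest is O at 0.8611 mol; normalising gives C 8.002, H 4.001, O 1.000
Ratio ≈ 8:4:1, so the empirical formula is C8H4O
Empirical-formula mass = 116.11 g/mol
n = 117 / 116.11 = 1.01 ≈ 1
Molecular formula = empirical formula = C8H4O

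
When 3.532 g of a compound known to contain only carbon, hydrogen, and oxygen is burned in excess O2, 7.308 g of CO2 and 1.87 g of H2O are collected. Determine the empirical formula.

C4H5O2

mol C = 7.308 / 44.01 = 0.1661; mass C = 0.1661 × 12.01 = 1.994 g
mol H = 2 × (1.87 / 18.02) = 0.2075; mass H = 0.2075 × 1.008 = 0.2092 g
mass O = 3.532 − (2.204) = 1.328 g → mol O = 0.08303
Ratios (÷ 0.08303): C 2.000, H 2.500, O 1.000
Scaling by 2: C 4.00, H 5.00, O 2.00 → C4H5O2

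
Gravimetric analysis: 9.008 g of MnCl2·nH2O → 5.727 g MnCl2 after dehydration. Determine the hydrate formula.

MnCl2·4H2O

Mass of water lost = 9.008 − 5.727 = 3.281 g → 3.281 / 18.02 = 0.1821 mol H2O
Molar mass of MnCl2 = 125.84 g/mol → mol MnCl2 = 5.727 / 125.84 = 0.04551
n = 0.1821 / 0.04551 = 4.00 ≈ 4 → MnCl2·4H2O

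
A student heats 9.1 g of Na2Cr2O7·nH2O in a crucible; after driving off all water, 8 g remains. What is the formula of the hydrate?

Na2Cr2O7·2H2O

Mass of water lost = 9.1 − 8 = 1.1 g → 1.1 / 18.02 = 0.06104 mol H2O
Molar mass of Na2Cr2O7 = 261.98 g/mol → mol Na2Cr2O7 = 8 / 261.98 = 0.03054
n = 0.06104 / 0.03054 = 2.00 ≈ 2 → Na2Cr2O7·2H2O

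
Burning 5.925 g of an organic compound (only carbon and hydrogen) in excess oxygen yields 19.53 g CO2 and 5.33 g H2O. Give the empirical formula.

C3H4

mol C = 19.53 / 44.01 = 0.4438; mass C = 0.4438 × 12.01 = 5.330 g
mol H = 2 × (5.33 / 18.02) = 0.5916; mass H = 0.5916 × 1.008 = 0.5963 g
Ratios (÷ 0.4438): C 1.000, H 1.333
×3: C 3.00, H 4.00 → C3H4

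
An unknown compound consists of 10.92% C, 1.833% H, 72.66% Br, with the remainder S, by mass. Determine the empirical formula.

Assume 100 g: 10.92 g C, 1.833 g H, 72.66 g Br, 14.587 g S.
C: 10.92 g ÷ 12.01 g/mol = 0.9092 mol
H: 1.833 g ÷ 1.008 g/mol = 1.818 mol
Br: 72.66 g ÷ 79.90 g/mol = 0.9094 mol
S: 14.587 g ÷ 32.07 g/mol = 0.4548 mol
Ratios (÷ 0.4548): C 1.999, H 3.998, Br 1.999, S 1.000
≈ 2:4:2:1 → C2H4Br2S

C2H4Br2S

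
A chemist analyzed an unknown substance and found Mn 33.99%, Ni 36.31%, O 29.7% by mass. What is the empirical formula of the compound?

MnNiO3

Assume 100 g: 33.99 g Mn, 36.31 g Ni, 29.7 g O.
Mn: 33.99 g ÷ 54.94 g/mol = 0.6187 mol
Ni: 36.31 g ÷ 58.69 g/mol = 0.6187 mol
O: 29.7 g ÷ 16.00 g/mol = 1.856 mol
Smallest is Ni at 0.6187 mol; normalising gives Mn 1.000, Ni 1.000, O 3.000
→ MnNiO3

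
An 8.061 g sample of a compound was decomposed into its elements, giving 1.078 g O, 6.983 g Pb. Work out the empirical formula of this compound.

Moles — O: 1.078 / 16.00 = 0.06738 mol; Pb: 6.983 / 207.2 = 0.0337 mol
Smallest is Pb at 0.0337 mol; normalising gives O 1.999, Pb 1.000
Ratio ≈ 2:1, so the empirical formula is O2Pb

O2Pb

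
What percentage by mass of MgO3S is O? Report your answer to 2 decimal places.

45.99%

Molar mass = 1(24.31) + 3(16.00) + 1(32.07) = 104.380 g/mol
Mass of O per mole = 3 × 16.00 = 48.000 g
% O = 48.000 / 104.380 × 100 = 45.99%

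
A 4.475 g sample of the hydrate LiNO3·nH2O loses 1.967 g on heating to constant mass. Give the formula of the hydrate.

LiNO3·3H2O

Mass of anhydrous LiNO3 = 4.475 − 1.967 = 2.508 g
mol H2O = 1.967 / 18.02 = 0.1092
Molar mass of LiNO3 = 68.95 g/mol → mol LiNO3 = 2.508 / 68.95 = 0.03637
n = 0.1092 / 0.03637 = 3.00 ≈ 3 → LiNO3·3H2O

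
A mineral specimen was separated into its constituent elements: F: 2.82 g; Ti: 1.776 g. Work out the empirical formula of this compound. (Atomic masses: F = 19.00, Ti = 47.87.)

F4Ti

Moles — F: 2.82 / 19.00 = 0.1484 mol; Ti: 1.776 / 47.87 = 0.0371 mol
Smallest is Ti at 0.0371 mol; normalising gives F 4.001, Ti 1.000
Ratio ≈ 4:1, so the empirical formula is F4Ti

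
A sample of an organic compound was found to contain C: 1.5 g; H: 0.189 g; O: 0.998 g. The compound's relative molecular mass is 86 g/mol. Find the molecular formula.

C4H6O2

n(C) = 1.5/12.01 = 0.1249, n(H) = 0.189/1.008 = 0.1875, n(O) = 0.998/16.00 = 0.06237
Smallest is O at 0.06237 mol; normalising gives C 2.002, H 3.006, O 1.000
≈ 2:3:1 → C2H3O
Empirical-formula mass = 43.04 g/mol
n = 86 / 43.04 = 2.00 ≈ 2
Molecular formula = (C2H3O)×2 = C4H6O2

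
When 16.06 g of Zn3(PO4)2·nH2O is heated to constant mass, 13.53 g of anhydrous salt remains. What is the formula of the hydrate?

Mass of water lost = 16.06 − 13.53 = 2.53 g → 2.53 / 18.02 = 0.1404 mol H2O
Molar mass of Zn3(PO4)2 = 386.08 g/mol → mol Zn3(PO4)2 = 13.53 / 386.08 = 0.03504
n = 0.1404 / 0.03504 = 4.01 ≈ 4 → Zn3(PO4)2·4H2O

Zn3(PO4)2·4H2O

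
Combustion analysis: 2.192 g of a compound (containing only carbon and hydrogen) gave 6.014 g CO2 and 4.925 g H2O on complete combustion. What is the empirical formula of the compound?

mol C = 6.014 / 44.01 = 0.1367; mass C = 0.1367 × 12.01 = 1.641 g
mol H = 2 × (4.925 / 18.02) = 0.5466; mass H = 0.5466 × 1.008 = 0.5510 g
Ratios (÷ 0.1367): C 1.000, H 4.000
≈ 1:4 → CH4

CH4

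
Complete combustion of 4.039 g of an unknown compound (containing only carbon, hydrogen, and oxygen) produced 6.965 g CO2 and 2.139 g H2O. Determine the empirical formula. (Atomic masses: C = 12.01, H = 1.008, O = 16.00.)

mol C = 6.965 / 44.01 = 0.1583; mass C = 0.1583 × 12.01 = 1.901 g
mol H = 2 × (2.139 / 18.02) = 0.2374; mass H = 0.2374 × 1.008 = 0.2393 g
mass O = 4.039 − (2.140) = 1.899 g → mol O = 0.1187
Divide by the smallest (0.1187 mol O): C 1.333, H 2.000, O 1.000
Scaling by 3: C 4.00, H 6.00, O 3.00 → C4H6O3

C4H6O3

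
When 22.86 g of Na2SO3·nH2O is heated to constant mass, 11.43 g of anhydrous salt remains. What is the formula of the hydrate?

Na2SO3·7H2O

Mass of water lost = 22.86 − 11.43 = 11.43 g → 11.43 / 18.02 = 0.6343 mol H2O
Molar mass of Na2SO3 = 126.05 g/mol → mol Na2SO3 = 11.43 / 126.05 = 0.09068
n = 0.6343 / 0.09068 = 7.00 ≈ 7 → Na2SO3·7H2O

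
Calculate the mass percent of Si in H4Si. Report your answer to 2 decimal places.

87.45%

Molar mass = 4(1.008) + 1(28.09) = 32.122 g/mol
Mass of Si per mole = 1 × 28.09 = 28.090 g
% Si = 28.090 / 32.122 × 100 = 87.45%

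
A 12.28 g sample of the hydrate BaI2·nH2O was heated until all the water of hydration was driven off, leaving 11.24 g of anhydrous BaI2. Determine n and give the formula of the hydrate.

BaI2·2H2O

Mass of water lost = 12.28 − 11.24 = 1.04 g → 1.04 / 18.02 = 0.05771 mol H2O
Molar mass of BaI2 = 391.13 g/mol → mol BaI2 = 11.24 / 391.13 = 0.02874
n = 0.05771 / 0.02874 = 2.01 ≈ 2 → BaI2·2H2O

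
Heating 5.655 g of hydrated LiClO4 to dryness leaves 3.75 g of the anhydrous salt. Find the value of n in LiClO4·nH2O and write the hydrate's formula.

LiClO4·3H2O

Mass of water lost = 5.655 − 3.75 = 1.905 g → 1.905 / 18.02 = 0.1057 mol H2O
Molar mass of LiClO4 = 106.39 g/mol → mol LiClO4 = 3.75 / 106.39 = 0.03525
n = 0.1057 / 0.03525 = 3.00 ≈ 3 → LiClO4·3H2O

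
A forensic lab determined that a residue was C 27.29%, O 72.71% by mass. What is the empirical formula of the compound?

Assume 100 g: 27.29 g C, 72.71 g O.
n(C) = 27.29/12.01 = 2.272, n(O) = 72.71/16.00 = 4.544
Ratios (÷ 2.272): C 1.000, O 2.000
≈ 1:2 → CO2

CO2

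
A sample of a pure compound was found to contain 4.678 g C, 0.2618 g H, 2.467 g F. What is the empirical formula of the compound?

C3H2F

Moles — C: 4.678 / 12.01 = 0.3895 mol; H: 0.2618 / 1.008 = 0.2597 mol; F: 2.467 / 19.00 = 0.1298 mol
Divide by the smallest (0.1298 mol F): C 3.000, H 2.000, F 1.000
≈ 3:2:1 → C3H2F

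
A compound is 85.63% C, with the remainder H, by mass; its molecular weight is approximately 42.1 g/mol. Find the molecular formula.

Assume 100 g: 85.63 g C, 14.37 g H.
n(C) = 85.63/12.01 = 7.13, n(H) = 14.37/1.008 = 14.26
Smallest is C at 7.13 mol; normalising gives C 1.000, H 1.999
→ CH2
Empirical-formula mass = 14.03 g/mol
n = 42.1 / 14.03 = 3.00 ≈ 3
Molecular formula = (CH2)×3 = C3H6

C3H6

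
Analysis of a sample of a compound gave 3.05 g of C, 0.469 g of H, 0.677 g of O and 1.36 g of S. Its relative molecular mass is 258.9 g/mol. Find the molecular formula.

Moles — C: 3.05 / 12.01 = 0.254 mol; H: 0.469 / 1.008 = 0.4653 mol; O: 0.677 / 16.00 = 0.04231 mol; S: 1.36 / 32.07 = 0.04241 mol
Divide by the smallest (0.04231 mol O): C 6.002, H 10.996, O 1.000, S 1.002
→ C6H11OS
Empirical-formula mass = 131.22 g/mol
n = 258.9 / 131.22 = 1.97 ≈ 2
Molecular formula = (C6H11OS)×2 = C12H22O2S2

C12H22O2S2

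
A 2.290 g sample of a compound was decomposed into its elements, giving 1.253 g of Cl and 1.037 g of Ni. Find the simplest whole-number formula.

Moles — Cl: 1.253 / 35.45 = 0.03535 mol; Ni: 1.037 / 58.69 = 0.01767 mol
Smallest is Ni at 0.01767 mol; normalising gives Cl 2.000, Ni 1.000
Ratio ≈ 2:1, so the empirical formula is Cl2Ni

Cl2Ni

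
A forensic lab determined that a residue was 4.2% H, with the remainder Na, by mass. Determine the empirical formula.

Assume 100 g: 4.2 g H, 95.8 g Na.
Moles — H: 4.2 / 1.008 = 4.167 mol; Na: 95.8 / 22.99 = 4.167 mol
Smallest is H at 4.167 mol; normalising gives H 1.000, Na 1.000
≈ 1:1 → HNa

HNa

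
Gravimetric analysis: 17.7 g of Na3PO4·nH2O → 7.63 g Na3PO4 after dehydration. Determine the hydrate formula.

Mass of water lost = 17.7 − 7.63 = 10.07 g → 10.07 / 18.02 = 0.5588 mol H2O
Molar mass of Na3PO4 = 163.94 g/mol → mol Na3PO4 = 7.63 / 163.94 = 0.04654
n = 0.5588 / 0.04654 = 12.01 ≈ 12 → Na3PO4·12H2O

Na3PO4·12H2O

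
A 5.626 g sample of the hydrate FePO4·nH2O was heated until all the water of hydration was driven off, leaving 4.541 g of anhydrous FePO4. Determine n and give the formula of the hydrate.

Mass of water lost = 5.626 − 4.541 = 1.085 g → 1.085 / 18.02 = 0.06021 mol H2O
Molar mass of FePO4 = 150.82 g/mol → mol FePO4 = 4.541 / 150.82 = 0.03011
n = 0.06021 / 0.03011 = 2.00 ≈ 2 → FePO4·2H2O

FePO4·2H2O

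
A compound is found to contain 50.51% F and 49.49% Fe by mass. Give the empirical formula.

Assume 100 g: 50.51 g F, 49.49 g Fe.
Moles — F: 50.51 / 19.00 = 2.658 mol; Fe: 49.49 / 55.85 = 0.8861 mol
Smallest is Fe at 0.8861 mol; normalising gives F 3.000, Fe 1.000
Ratio ≈ 3:1, so the empirical formula is F3Fe

F3Fe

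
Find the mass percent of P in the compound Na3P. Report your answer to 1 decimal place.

Molar mass = 3(22.99) + 1(30.97) = 99.940 g/mol
Mass of P per mole = 1 × 30.97 = 30.970 g
% P = 30.970 / 99.940 × 100 = 31.0%

31.0%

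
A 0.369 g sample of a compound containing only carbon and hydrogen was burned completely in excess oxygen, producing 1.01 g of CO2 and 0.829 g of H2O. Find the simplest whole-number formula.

mol C = 1.01 / 44.01 = 0.02295; mass C = 0.02295 × 12.01 = 0.2756 g
mol H = 2 × (0.829 / 18.02) = 0.09201; mass H = 0.09201 × 1.008 = 0.09274 g
Smallest is C at 0.02295 mol; normalising gives C 1.000, H 4.009
Ratio ≈ 1:4, so the empirical formula is CH4

CH4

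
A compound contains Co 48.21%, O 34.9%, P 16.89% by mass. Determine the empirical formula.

Assume 100 g: 48.21 g Co, 34.9 g O, 16.89 g P.
Moles — Co: 48.21 / 58.93 = 0.8181 mol; O: 34.9 / 16.00 = 2.181 mol; P: 16.89 / 30.97 = 0.5454 mol
Divide by the smallest (0.5454 mol P): Co 1.500, O 4.000, P 1.000
Scaling by 2: Co 3.00, O 8.00, P 2.00 → Co3O8P2

Co3O8P2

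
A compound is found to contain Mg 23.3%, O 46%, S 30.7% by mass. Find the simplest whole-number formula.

Assume 100 g: 23.3 g Mg, 46 g O, 30.7 g S.
n(Mg) = 23.3/24.31 = 0.9585, n(O) = 46/16.00 = 2.875, n(S) = 30.7/32.07 = 0.9573
Divide by the smallest (0.9573 mol S): Mg 1.001, O 3.003, S 1.000
→ MgO3S

MgO3S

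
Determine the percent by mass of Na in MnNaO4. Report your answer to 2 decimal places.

Molar mass = 1(54.94) + 1(22.99) + 4(16.00) = 141.930 g/mol
Mass of Na per mole = 1 × 22.99 = 22.990 g
% Na = 22.990 / 141.930 × 100 = 16.20%

16.20%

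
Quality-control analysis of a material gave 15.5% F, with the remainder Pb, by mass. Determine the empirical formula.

F2Pb

Assume 100 g: 15.5 g F, 84.5 g Pb.
Moles — F: 15.5 / 19.00 = 0.8158 mol; Pb: 84.5 / 207.2 = 0.4078 mol
Divide by the smallest (0.4078 mol Pb): F 2.000, Pb 1.000
Ratio ≈ 2:1, so the empirical formula is F2Pb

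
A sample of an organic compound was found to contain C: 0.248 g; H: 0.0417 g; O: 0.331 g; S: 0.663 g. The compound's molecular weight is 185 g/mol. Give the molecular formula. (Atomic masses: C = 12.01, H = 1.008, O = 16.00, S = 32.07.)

C3H6O3S3

Moles — C: 0.248 / 12.01 = 0.02065 mol; H: 0.0417 / 1.008 = 0.04137 mol; O: 0.331 / 16.00 = 0.02069 mol; S: 0.663 / 32.07 = 0.02067 mol
Ratios (÷ 0.02065): C 1.000, H 2.003, O 1.002, S 1.001
→ CH2OS
Empirical-formula mass = 62.10 g/mol
n = 185 / 62.10 = 2.98 ≈ 3
Molecular formula = (CH2OS)×3 = C3H6O3S3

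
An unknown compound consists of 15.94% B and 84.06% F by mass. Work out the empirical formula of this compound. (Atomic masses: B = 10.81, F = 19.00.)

BF3

Assume 100 g: 15.94 g B, 84.06 g F.
B: 15.94 g ÷ 10.81 g/mol = 1.475 mol
F: 84.06 g ÷ 19.00 g/mol = 4.424 mol
Smallest is B at 1.475 mol; normalising gives B 1.000, F 3.000
Ratio ≈ 1:3, so the empirical formula is BF3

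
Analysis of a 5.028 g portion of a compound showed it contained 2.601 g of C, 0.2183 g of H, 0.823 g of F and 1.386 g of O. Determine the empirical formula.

C5H5FO2

n(C) = 2.601/12.01 = 0.2166, n(H) = 0.2183/1.008 = 0.2166, n(F) = 0.823/19.00 = 0.04332, n(O) = 1.386/16.00 = 0.08662
Divide by the smallest (0.04332 mol F): C 5.000, H 5.000, F 1.000, O 2.000
≈ 5:5:1:2 → C5H5FO2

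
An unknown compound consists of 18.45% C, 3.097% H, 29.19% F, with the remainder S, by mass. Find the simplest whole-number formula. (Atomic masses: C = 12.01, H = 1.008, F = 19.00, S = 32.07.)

CH2FS

Assume 100 g: 18.45 g C, 3.097 g H, 29.19 g F, 49.263 g S.
n(C) = 18.45/12.01 = 1.536, n(H) = 3.097/1.008 = 3.072, n(F) = 29.19/19.00 = 1.536, n(S) = 49.263/32.07 = 1.536
Smallest is S at 1.536 mol; normalising gives C 1.000, H 2.000, F 1.000, S 1.000
≈ 1:2:1:1 → CH2FS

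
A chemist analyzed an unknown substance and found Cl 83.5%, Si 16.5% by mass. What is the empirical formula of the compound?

Assume 100 g: 83.5 g Cl, 16.5 g Si.
n(Cl) = 83.5/35.45 = 2.355, n(Si) = 16.5/28.09 = 0.5874
Divide by the smallest (0.5874 mol Si): Cl 4.010, Si 1.000
→ Cl4Si

Cl4Si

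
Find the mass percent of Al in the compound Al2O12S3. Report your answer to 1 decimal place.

Molar mass = 2(26.98) + 12(16.00) + 3(32.07) = 342.170 g/mol
Mass of Al per mole = 2 × 26.98 = 53.960 g
% Al = 53.960 / 342.170 × 100 = 15.8%

15.8%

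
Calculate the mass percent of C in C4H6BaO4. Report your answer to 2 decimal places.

18.81%

Molar mass = 4(12.01) + 6(1.008) + 1(137.33) + 4(16.00) = 255.418 g/mol
Mass of C per mole = 4 × 12.01 = 48.040 g
% C = 48.040 / 255.418 × 100 = 18.81%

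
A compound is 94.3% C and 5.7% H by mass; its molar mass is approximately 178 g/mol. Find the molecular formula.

C14H10

Assume 100 g: 94.3 g C, 5.7 g H.
n(C) = 94.3/12.01 = 7.852, n(H) = 5.7/1.008 = 5.655
Divide by the smallest (5.655 mol H): C 1.389, H 1.000
Multiply by 5: C 6.94, H 5.00 → C7H5
Empirical-formula mass = 89.11 g/mol
n = 178 / 89.11 = 2.00 ≈ 2
Molecular formula = (C7H5)×2 = C14H10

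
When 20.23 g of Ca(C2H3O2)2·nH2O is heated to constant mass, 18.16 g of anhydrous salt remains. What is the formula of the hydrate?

Ca(C2H3O2)2·H2O

Mass of water lost = 20.23 − 18.16 = 2.07 g → 2.07 / 18.02 = 0.1149 mol H2O
Molar mass of Ca(C2H3O2)2 = 158.17 g/mol → mol Ca(C2H3O2)2 = 18.16 / 158.17 = 0.1148
n = 0.1149 / 0.1148 = 1.00 ≈ 1 → Ca(C2H3O2)2·H2O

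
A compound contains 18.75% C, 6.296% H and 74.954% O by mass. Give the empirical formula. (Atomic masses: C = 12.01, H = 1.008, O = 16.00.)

CH4O3

Assume 100 g: 18.75 g C, 6.296 g H, 74.954 g O.
C: 18.75 g ÷ 12.01 g/mol = 1.561 mol
H: 6.296 g ÷ 1.008 g/mol = 6.246 mol
O: 74.954 g ÷ 16.00 g/mol = 4.685 mol
Ratios (÷ 1.561): C 1.000, H 4.001, O 3.001
Ratio ≈ 1:4:3, so the empirical formula is CH4O3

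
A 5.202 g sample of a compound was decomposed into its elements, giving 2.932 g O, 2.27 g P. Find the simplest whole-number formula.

Moles — O: 2.932 / 16.00 = 0.1832 mol; P: 2.27 / 30.97 = 0.0733 mol
Smallest is P at 0.0733 mol; normalising gives O 2.500, P 1.000
×2: O 5.00, P 2.00 → O5P2

O5P2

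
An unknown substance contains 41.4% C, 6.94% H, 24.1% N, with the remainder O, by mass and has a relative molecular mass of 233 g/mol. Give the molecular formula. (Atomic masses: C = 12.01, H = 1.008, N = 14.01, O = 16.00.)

Assume 100 g: 41.4 g C, 6.94 g H, 24.1 g N, 27.56 g O.
n(C) = 41.4/12.01 = 3.447, n(H) = 6.94/1.008 = 6.885, n(N) = 24.1/14.01 = 1.72, n(O) = 27.56/16.00 = 1.722
Smallest is N at 1.72 mol; normalising gives C 2.004, H 4.002, N 1.000, O 1.001
→ C2H4NO
Empirical-formula mass = 58.06 g/mol
n = 233 / 58.06 = 4.01 ≈ 4
Molecular formula = (C2H4NO)×4 = C8H16N4O4

C8H16N4O4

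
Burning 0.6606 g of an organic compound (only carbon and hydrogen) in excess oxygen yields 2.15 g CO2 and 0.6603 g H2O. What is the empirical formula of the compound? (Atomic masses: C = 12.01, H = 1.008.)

C2H3

mol C = 2.15 / 44.01 = 0.04885; mass C = 0.04885 × 12.01 = 0.5867 g
mol H = 2 × (0.6603 / 18.02) = 0.07329; mass H = 0.07329 × 1.008 = 0.07387 g
Ratios (÷ 0.04885): C 1.000, H 1.500
Scaling by 2: C 2.00, H 3.00 → C2H3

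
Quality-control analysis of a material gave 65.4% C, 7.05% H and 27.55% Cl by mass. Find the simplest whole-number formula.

Assume 100 g: 65.4 g C, 7.05 g H, 27.55 g Cl.
C: 65.4 g ÷ 12.01 g/mol = 5.445 mol
H: 7.05 g ÷ 1.008 g/mol = 6.994 mol
Cl: 27.55 g ÷ 35.45 g/mol = 0.7772 mol
Smallest is Cl at 0.7772 mol; normalising gives C 7.007, H 9.000, Cl 1.000
Ratio ≈ 7:9:1, so the empirical formula is C7H9Cl

C7H9Cl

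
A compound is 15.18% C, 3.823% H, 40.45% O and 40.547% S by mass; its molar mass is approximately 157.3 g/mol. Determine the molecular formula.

C2H6O4S2

Assume 100 g: 15.18 g C, 3.823 g H, 40.45 g O, 40.547 g S.
Moles — C: 15.18 / 12.01 = 1.264 mol; H: 3.823 / 1.008 = 3.793 mol; O: 40.45 / 16.00 = 2.528 mol; S: 40.547 / 32.07 = 1.264 mol
Divide by the smallest (1.264 mol C): C 1.000, H 3.001, O 2.000, S 1.000
≈ 1:3:2:1 → CH3O2S
Empirical-formula mass = 79.10 g/mol
n = 157.3 / 79.10 = 1.99 ≈ 2
Molecular formula = (CH3O2S)×2 = C2H6O4S2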